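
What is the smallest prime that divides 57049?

57049 is odd.
Digit sum 25, not divisible by 3.
Ends in 9: not divisible by 5.
7: 57049 = 7·8149 + 6
11: 57049 = 11·5186 + 3
13: 57049 = 13·4388 + 5
17: 57049 = 17·3355 + 14
19: 57049 = 19·3002 + 11
23: 57049 = 23·2480 + 9
29: 57049 = 29·1967 + 6
31: 57049 = 31·1840 + 9
37: 57049 = 37·1541 + 32
41: 57049 = 41·1391 + 18
43: 57049 = 43·1326 + 31
47: 57049 = 47·1213 + 38
53: 57049 = 53·1076 + 21
59: 57049 = 59·966 + 55
61: 57049 = 61·935 + 14
67: 57049 = 67·851 + 32
71: 57049 = 71·803 + 36
73: 57049 = 73·781 + 36
79: 57049 = 79·722 + 11
83: 57049 = 83·687 + 28
89: 57049 = 89·641

89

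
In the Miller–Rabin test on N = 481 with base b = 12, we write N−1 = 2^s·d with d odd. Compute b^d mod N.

454

481 − 1 = 480 = 2^5 · 15, so d = 15.
12^1 ≡ 12 (mod 481)
12^2 ≡ 12^2 = 144 ≡ 144 (mod 481)
12^4 ≡ 144^2 = 20736 ≡ 53 (mod 481)
12^8 ≡ 53^2 = 2809 ≡ 404 (mod 481)
15 = 8 + 4 + 2 + 1 in binary powers of 2.
So 12^15 ≡ 404 · 53 · 144 · 12 ≡ 454 (mod 481).
Squaring chain: 454 → 248 → 417 → 248 → 417; never reaches −1, so base 12 is a Miller–Rabin witness that 481 is composite.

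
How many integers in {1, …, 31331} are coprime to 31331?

Factor: 31331 = 17 · 19 · 97.
φ(31331) = (17−1) · (19−1) · (97−1) = 16 · 18 · 96 = 27648.

27648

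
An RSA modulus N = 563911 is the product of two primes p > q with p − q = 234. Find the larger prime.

877

Since p = q + 234, we have 563911 = q(q + 234), so q² + 234q − 563911 = 0.
Discriminant: 234² + 4·563911 = 54756 + 2255644 = 2310400; √2310400 = 1520.
q = (−234 + 1520)/2 = 643, and p = q + 234 = 877.
Check: 643 · 877 = 563911.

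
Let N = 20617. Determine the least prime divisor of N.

53

20617 is odd.
Digit sum 16, not divisible by 3.
Ends in 7: not divisible by 5.
7: 20617 = 7·2945 + 2
11: 20617 = 11·1874 + 3
13: 20617 = 13·1585 + 12
17: 20617 = 17·1212 + 13
19: 20617 = 19·1085 + 2
23: 20617 = 23·896 + 9
29: 20617 = 29·710 + 27
31: 20617 = 31·665 + 2
37: 20617 = 37·557 + 8
41: 20617 = 41·502 + 35
43: 20617 = 43·479 + 20
47: 20617 = 47·438 + 31
53: 20617 = 53·389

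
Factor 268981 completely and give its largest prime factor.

268981 = 47 · 5723
5723 = 59 · 97
97 is prime.
So 268981 = 47 · 59 · 97; the largest prime factor is 97.

97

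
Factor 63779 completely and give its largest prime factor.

59

63779 = 23 · 2773
2773 = 47 · 59
59 is prime.
So 63779 = 23 · 47 · 59; the largest prime factor is 59.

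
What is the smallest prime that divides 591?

591 is odd.
Digit sum 15, divisible by 3.

3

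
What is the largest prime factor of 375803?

79

375803 = 67 · 5609
5609 = 71 · 79
79 is prime.
So 375803 = 67 · 71 · 79; the largest prime factor is 79.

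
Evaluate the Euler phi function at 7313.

Factor: 7313 = 71 · 103.
φ(7313) = (71−1) · (103−1) = 70 · 102 = 7140.

7140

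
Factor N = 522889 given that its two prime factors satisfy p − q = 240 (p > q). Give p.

853

Since p = q + 240, we have 522889 = q(q + 240), so q² + 240q − 522889 = 0.
Discriminant: 240² + 4·522889 = 57600 + 2091556 = 2149156; √2149156 = 1466.
q = (−240 + 1466)/2 = 613, and p = q + 240 = 853.
Check: 613 · 853 = 522889.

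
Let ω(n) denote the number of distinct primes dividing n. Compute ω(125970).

6

125970 = 2 · 62985
62985 = 3 · 20995
20995 = 5 · 4199
4199 = 13 · 323
323 = 17 · 19
125970 = 2 · 3 · 5 · 13 · 17 · 19, which has 6 distinct prime factors.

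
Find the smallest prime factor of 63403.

63403 is odd.
Digit sum 16, not divisible by 3.
Ends in 3: not divisible by 5.
7: 63403 = 7·9057 + 4
11: 63403 = 11·5763 + 10
13: 63403 = 13·4877 + 2
17: 63403 = 17·3729 + 10
19: 63403 = 19·3337

19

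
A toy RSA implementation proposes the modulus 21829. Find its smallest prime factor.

21829 is odd.
Digit sum 22, not divisible by 3.
Ends in 9: not divisible by 5.
7: 21829 = 7·3118 + 3
11: 21829 = 11·1984 + 5
13: 21829 = 13·1679 + 2
17: 21829 = 17·1284 + 1
19: 21829 = 19·1148 + 17
23: 21829 = 23·949 + 2
29: 21829 = 29·752 + 21
31: 21829 = 31·704 + 5
37: 21829 = 37·589 + 36
41: 21829 = 41·532 + 17
43: 21829 = 43·507 + 28
47: 21829 = 47·464 + 21
53: 21829 = 53·411 + 46
59: 21829 = 59·369 + 58
61: 21829 = 61·357 + 52
67: 21829 = 67·325 + 54
71: 21829 = 71·307 + 32
73: 21829 = 73·299 + 2
79: 21829 = 79·276 + 25
83: 21829 = 83·263

83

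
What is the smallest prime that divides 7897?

53

7897 is odd.
Digit sum 31, not divisible by 3.
Ends in 7: not divisible by 5.
7: 7897 = 7·1128 + 1
11: 7897 = 11·717 + 10
13: 7897 = 13·607 + 6
17: 7897 = 17·464 + 9
19: 7897 = 19·415 + 12
23: 7897 = 23·343 + 8
29: 7897 = 29·272 + 9
31: 7897 = 31·254 + 23
37: 7897 = 37·213 + 16
41: 7897 = 41·192 + 25
43: 7897 = 43·183 + 28
47: 7897 = 47·168 + 1
53: 7897 = 53·149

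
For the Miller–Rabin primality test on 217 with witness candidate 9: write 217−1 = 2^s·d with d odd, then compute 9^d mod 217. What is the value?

64

217 − 1 = 216 = 2^3 · 27, so d = 27.
9^1 ≡ 9 (mod 217)
9^2 ≡ 9^2 = 81 ≡ 81 (mod 217)
9^4 ≡ 81^2 = 6561 ≡ 51 (mod 217)
9^8 ≡ 51^2 = 2601 ≡ 214 (mod 217)
9^16 ≡ 214^2 = 45796 ≡ 9 (mod 217)
27 = 16 + 8 + 2 + 1 in binary powers of 2.
So 9^27 ≡ 9 · 214 · 81 · 9 ≡ 64 (mod 217).
Squaring chain: 64 → 190 → 78; never reaches −1, so base 9 is a Miller–Rabin witness that 217 is composite.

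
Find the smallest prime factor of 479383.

17

479383 is odd.
Digit sum 34, not divisible by 3.
Ends in 3: not divisible by 5.
7: 479383 = 7·68483 + 2
11: 479383 = 11·43580 + 3
13: 479383 = 13·36875 + 8
17: 479383 = 17·28199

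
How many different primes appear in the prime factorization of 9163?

3

9163 = 7^2 · 187
187 = 11 · 17
9163 = 7^2 · 11 · 17, which has 3 distinct prime factors.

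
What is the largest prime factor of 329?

329 = 7 · 47
47 is prime.
So 329 = 7 · 47; the largest prime factor is 47.

47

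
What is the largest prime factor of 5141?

97

5141 = 53 · 97
97 is prime.
So 5141 = 53 · 97; the largest prime factor is 97.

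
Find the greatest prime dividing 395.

395 = 5 · 79
79 is prime.
So 395 = 5 · 79; the largest prime factor is 79.

79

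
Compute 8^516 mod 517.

410

8^1 ≡ 8 (mod 517)
8^2 ≡ 8^2 = 64 ≡ 64 (mod 517)
8^4 ≡ 64^2 = 4096 ≡ 477 (mod 517)
8^8 ≡ 477^2 = 227529 ≡ 49 (mod 517)
8^16 ≡ 49^2 = 2401 ≡ 333 (mod 517)
8^32 ≡ 333^2 = 110889 ≡ 251 (mod 517)
8^64 ≡ 251^2 = 63001 ≡ 444 (mod 517)
8^128 ≡ 444^2 = 197136 ≡ 159 (mod 517)
8^256 ≡ 159^2 = 25281 ≡ 465 (mod 517)
8^512 ≡ 465^2 = 216225 ≡ 119 (mod 517)
516 = 512 + 4 in binary powers of 2.
So 8^516 ≡ 119 · 477 ≡ 410 (mod 517).
Since 410 ≠ 1, base 8 is a Fermat witness: 517 is composite.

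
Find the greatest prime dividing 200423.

200423 = 43 · 4661
4661 = 59 · 79
79 is prime.
So 200423 = 43 · 59 · 79; the largest prime factor is 79.

79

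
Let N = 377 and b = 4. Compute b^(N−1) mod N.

4^1 ≡ 4 (mod 377)
4^2 ≡ 4^2 = 16 ≡ 16 (mod 377)
4^4 ≡ 16^2 = 256 ≡ 256 (mod 377)
4^8 ≡ 256^2 = 65536 ≡ 315 (mod 377)
4^16 ≡ 315^2 = 99225 ≡ 74 (mod 377)
4^32 ≡ 74^2 = 5476 ≡ 198 (mod 377)
4^64 ≡ 198^2 = 39204 ≡ 373 (mod 377)
4^128 ≡ 373^2 = 139129 ≡ 16 (mod 377)
4^256 ≡ 16^2 = 256 ≡ 256 (mod 377)
376 = 256 + 64 + 32 + 16 + 8 in binary powers of 2.
So 4^376 ≡ 256 · 373 · 198 · 74 · 315 ≡ 165 (mod 377).
Since 165 ≠ 1, base 4 is a Fermat witness: 377 is composite.

165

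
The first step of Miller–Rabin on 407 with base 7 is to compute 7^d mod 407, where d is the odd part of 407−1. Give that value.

407 − 1 = 406 = 2^1 · 203, so d = 203.
7^1 ≡ 7 (mod 407)
7^2 ≡ 7^2 = 49 ≡ 49 (mod 407)
7^4 ≡ 49^2 = 2401 ≡ 366 (mod 407)
7^8 ≡ 366^2 = 133956 ≡ 53 (mod 407)
7^16 ≡ 53^2 = 2809 ≡ 367 (mod 407)
7^32 ≡ 367^2 = 134689 ≡ 379 (mod 407)
7^64 ≡ 379^2 = 143641 ≡ 377 (mod 407)
7^128 ≡ 377^2 = 142129 ≡ 86 (mod 407)
203 = 128 + 64 + 8 + 2 + 1 in binary powers of 2.
So 7^203 ≡ 86 · 377 · 53 · 49 · 7 ≡ 46 (mod 407).
Squaring chain: 46; never reaches −1, so base 7 is a Miller–Rabin witness that 407 is composite.

46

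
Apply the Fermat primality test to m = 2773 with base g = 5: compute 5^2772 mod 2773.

1334

5^1 ≡ 5 (mod 2773)
5^2 ≡ 5^2 = 25 ≡ 25 (mod 2773)
5^4 ≡ 25^2 = 625 ≡ 625 (mod 2773)
5^8 ≡ 625^2 = 390625 ≡ 2405 (mod 2773)
5^16 ≡ 2405^2 = 5784025 ≡ 2320 (mod 2773)
5^32 ≡ 2320^2 = 5382400 ≡ 7 (mod 2773)
5^64 ≡ 7^2 = 49 ≡ 49 (mod 2773)
5^128 ≡ 49^2 = 2401 ≡ 2401 (mod 2773)
5^256 ≡ 2401^2 = 5764801 ≡ 2507 (mod 2773)
5^512 ≡ 2507^2 = 6285049 ≡ 1431 (mod 2773)
5^1024 ≡ 1431^2 = 2047761 ≡ 1287 (mod 2773)
5^2048 ≡ 1287^2 = 1656369 ≡ 888 (mod 2773)
2772 = 2048 + 512 + 128 + 64 + 16 + 4 in binary powers of 2.
So 5^2772 ≡ 888 · 1431 · 2401 · 49 · 2320 · 625 ≡ 1334 (mod 2773).
Since 1334 ≠ 1, base 5 is a Fermat witness: 2773 is composite.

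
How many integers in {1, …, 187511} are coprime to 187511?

Factor: 187511 = 19 · 71 · 139.
φ(187511) = (19−1) · (71−1) · (139−1) = 18 · 70 · 138 = 173880.

173880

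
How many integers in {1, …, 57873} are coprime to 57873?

Factor: 57873 = 3 · 101 · 191.
φ(57873) = (3−1) · (101−1) · (191−1) = 2 · 100 · 190 = 38000.

38000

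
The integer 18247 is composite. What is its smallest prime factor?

18247 is odd.
Digit sum 22, not divisible by 3.
Ends in 7: not divisible by 5.
7: 18247 = 7·2606 + 5
11: 18247 = 11·1658 + 9
13: 18247 = 13·1403 + 8
17: 18247 = 17·1073 + 6
19: 18247 = 19·960 + 7
23: 18247 = 23·793 + 8
29: 18247 = 29·629 + 6
31: 18247 = 31·588 + 19
37: 18247 = 37·493 + 6
41: 18247 = 41·445 + 2
43: 18247 = 43·424 + 15
47: 18247 = 47·388 + 11
53: 18247 = 53·344 + 15
59: 18247 = 59·309 + 16
61: 18247 = 61·299 + 8
67: 18247 = 67·272 + 23
71: 18247 = 71·257

71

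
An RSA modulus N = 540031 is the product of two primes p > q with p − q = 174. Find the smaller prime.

Since p = q + 174, we have 540031 = q(q + 174), so q² + 174q − 540031 = 0.
Discriminant: 174² + 4·540031 = 30276 + 2160124 = 2190400; √2190400 = 1480.
q = (−174 + 1480)/2 = 653, and p = q + 174 = 827.
Check: 653 · 827 = 540031.

653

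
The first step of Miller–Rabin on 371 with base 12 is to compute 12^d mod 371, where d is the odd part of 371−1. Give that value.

371 − 1 = 370 = 2^1 · 185, so d = 185.
12^1 ≡ 12 (mod 371)
12^2 ≡ 12^2 = 144 ≡ 144 (mod 371)
12^4 ≡ 144^2 = 20736 ≡ 331 (mod 371)
12^8 ≡ 331^2 = 109561 ≡ 116 (mod 371)
12^16 ≡ 116^2 = 13456 ≡ 100 (mod 371)
12^32 ≡ 100^2 = 10000 ≡ 354 (mod 371)
12^64 ≡ 354^2 = 125316 ≡ 289 (mod 371)
12^128 ≡ 289^2 = 83521 ≡ 46 (mod 371)
185 = 128 + 32 + 16 + 8 + 1 in binary powers of 2.
So 12^185 ≡ 46 · 354 · 100 · 116 · 12 ≡ 339 (mod 371).
Squaring chain: 339; never reaches −1, so base 12 is a Miller–Rabin witness that 371 is composite.

339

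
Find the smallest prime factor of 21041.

53

21041 is odd.
Digit sum 8, not divisible by 3.
Ends in 1: not divisible by 5.
7: 21041 = 7·3005 + 6
11: 21041 = 11·1912 + 9
13: 21041 = 13·1618 + 7
17: 21041 = 17·1237 + 12
19: 21041 = 19·1107 + 8
23: 21041 = 23·914 + 19
29: 21041 = 29·725 + 16
31: 21041 = 31·678 + 23
37: 21041 = 37·568 + 25
41: 21041 = 41·513 + 8
43: 21041 = 43·489 + 14
47: 21041 = 47·447 + 32
53: 21041 = 53·397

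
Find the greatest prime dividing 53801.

53801 = 11 · 4891
4891 = 67 · 73
73 is prime.
So 53801 = 11 · 67 · 73; the largest prime factor is 73.

73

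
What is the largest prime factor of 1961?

53

1961 = 37 · 53
53 is prime.
So 1961 = 37 · 53; the largest prime factor is 53.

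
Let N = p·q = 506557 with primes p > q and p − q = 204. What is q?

Since p = q + 204, we have 506557 = q(q + 204), so q² + 204q − 506557 = 0.
Discriminant: 204² + 4·506557 = 41616 + 2026228 = 2067844; √2067844 = 1438.
q = (−204 + 1438)/2 = 617, and p = q + 204 = 821.
Check: 617 · 821 = 506557.

617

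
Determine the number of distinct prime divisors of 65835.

5

65835 = 3^2 · 7315
7315 = 5 · 1463
1463 = 7 · 209
209 = 11 · 19
65835 = 3^2 · 5 · 7 · 11 · 19, which has 5 distinct prime factors.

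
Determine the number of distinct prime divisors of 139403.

139403 = 11 · 12673
12673 = 19 · 667
667 = 23 · 29
139403 = 11 · 19 · 23 · 29, which has 4 distinct prime factors.

4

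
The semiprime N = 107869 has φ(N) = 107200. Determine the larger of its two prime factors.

φ(n) = (p−1)(q−1) = n − (p+q) + 1, so p + q = 107869 − 107200 + 1 = 670.
p and q are the roots of t² − 670t + 107869 = 0.
Discriminant: 670² − 4·107869 = 448900 − 431476 = 17424; √17424 = 132.
q = (670 − 132)/2 = 269, p = (670 + 132)/2 = 401.
Check: 269 · 401 = 107869.

401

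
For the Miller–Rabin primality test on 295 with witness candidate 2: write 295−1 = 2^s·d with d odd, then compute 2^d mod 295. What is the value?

173

295 − 1 = 294 = 2^1 · 147, so d = 147.
2^1 ≡ 2 (mod 295)
2^2 ≡ 2^2 = 4 ≡ 4 (mod 295)
2^4 ≡ 4^2 = 16 ≡ 16 (mod 295)
2^8 ≡ 16^2 = 256 ≡ 256 (mod 295)
2^16 ≡ 256^2 = 65536 ≡ 46 (mod 295)
2^32 ≡ 46^2 = 2116 ≡ 51 (mod 295)
2^64 ≡ 51^2 = 2601 ≡ 241 (mod 295)
2^128 ≡ 241^2 = 58081 ≡ 261 (mod 295)
147 = 128 + 16 + 2 + 1 in binary powers of 2.
So 2^147 ≡ 261 · 46 · 4 · 2 ≡ 173 (mod 295).
Squaring chain: 173; never reaches −1, so base 2 is a Miller–Rabin witness that 295 is composite.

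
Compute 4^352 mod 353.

4^1 ≡ 4 (mod 353)
4^2 ≡ 4^2 = 16 ≡ 16 (mod 353)
4^4 ≡ 16^2 = 256 ≡ 256 (mod 353)
4^8 ≡ 256^2 = 65536 ≡ 231 (mod 353)
4^16 ≡ 231^2 = 53361 ≡ 58 (mod 353)
4^32 ≡ 58^2 = 3364 ≡ 187 (mod 353)
4^64 ≡ 187^2 = 34969 ≡ 22 (mod 353)
4^128 ≡ 22^2 = 484 ≡ 131 (mod 353)
4^256 ≡ 131^2 = 17161 ≡ 217 (mod 353)
352 = 256 + 64 + 32 in binary powers of 2.
So 4^352 ≡ 217 · 22 · 187 ≡ 1 (mod 353).
Since the result is 1, base 4 gives no evidence that 353 is composite.

1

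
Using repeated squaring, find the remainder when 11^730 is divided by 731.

11^1 ≡ 11 (mod 731)
11^2 ≡ 11^2 = 121 ≡ 121 (mod 731)
11^4 ≡ 121^2 = 14641 ≡ 21 (mod 731)
11^8 ≡ 21^2 = 441 ≡ 441 (mod 731)
11^16 ≡ 441^2 = 194481 ≡ 35 (mod 731)
11^32 ≡ 35^2 = 1225 ≡ 494 (mod 731)
11^64 ≡ 494^2 = 244036 ≡ 613 (mod 731)
11^128 ≡ 613^2 = 375769 ≡ 35 (mod 731)
11^256 ≡ 35^2 = 1225 ≡ 494 (mod 731)
11^512 ≡ 494^2 = 244036 ≡ 613 (mod 731)
730 = 512 + 128 + 64 + 16 + 8 + 2 in binary powers of 2.
So 11^730 ≡ 613 · 35 · 613 · 35 · 441 · 121 ≡ 508 (mod 731).
Since 508 ≠ 1, base 11 is a Fermat witness: 731 is composite.

508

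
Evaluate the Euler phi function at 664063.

Factor: 664063 = 47 · 71 · 199.
φ(664063) = (47−1) · (71−1) · (199−1) = 46 · 70 · 198 = 637560.

637560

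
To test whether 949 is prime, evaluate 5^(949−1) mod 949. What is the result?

885

5^1 ≡ 5 (mod 949)
5^2 ≡ 5^2 = 25 ≡ 25 (mod 949)
5^4 ≡ 25^2 = 625 ≡ 625 (mod 949)
5^8 ≡ 625^2 = 390625 ≡ 586 (mod 949)
5^16 ≡ 586^2 = 343396 ≡ 807 (mod 949)
5^32 ≡ 807^2 = 651249 ≡ 235 (mod 949)
5^64 ≡ 235^2 = 55225 ≡ 183 (mod 949)
5^128 ≡ 183^2 = 33489 ≡ 274 (mod 949)
5^256 ≡ 274^2 = 75076 ≡ 105 (mod 949)
5^512 ≡ 105^2 = 11025 ≡ 586 (mod 949)
948 = 512 + 256 + 128 + 32 + 16 + 4 in binary powers of 2.
So 5^948 ≡ 586 · 105 · 274 · 235 · 807 · 625 ≡ 885 (mod 949).
Since 885 ≠ 1, base 5 is a Fermat witness: 949 is composite.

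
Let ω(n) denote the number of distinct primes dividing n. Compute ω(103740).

6

103740 = 2^2 · 25935
25935 = 3 · 8645
8645 = 5 · 1729
1729 = 7 · 247
247 = 13 · 19
103740 = 2^2 · 3 · 5 · 7 · 13 · 19, which has 6 distinct prime factors.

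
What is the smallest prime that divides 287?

287 is odd.
Digit sum 17, not divisible by 3.
Ends in 7: not divisible by 5.
7: 287 = 7·41

7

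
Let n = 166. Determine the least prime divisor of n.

166 is even: 2 divides it.

2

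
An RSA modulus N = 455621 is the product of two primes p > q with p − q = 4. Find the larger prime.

Since p = q + 4, we have 455621 = q(q + 4), so q² + 4q − 455621 = 0.
Discriminant: 4² + 4·455621 = 16 + 1822484 = 1822500; √1822500 = 1350.
q = (−4 + 1350)/2 = 673, and p = q + 4 = 677.
Check: 673 · 677 = 455621.

677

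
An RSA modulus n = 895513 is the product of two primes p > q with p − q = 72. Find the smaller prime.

Since p = q + 72, we have 895513 = q(q + 72), so q² + 72q − 895513 = 0.
Discriminant: 72² + 4·895513 = 5184 + 3582052 = 3587236; √3587236 = 1894.
q = (−72 + 1894)/2 = 911, and p = q + 72 = 983.
Check: 911 · 983 = 895513.

911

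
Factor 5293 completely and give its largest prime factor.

5293 = 67 · 79
79 is prime.
So 5293 = 67 · 79; the largest prime factor is 79.

79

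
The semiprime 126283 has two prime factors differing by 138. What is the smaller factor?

Since p = q + 138, we have 126283 = q(q + 138), so q² + 138q − 126283 = 0.
Discriminant: 138² + 4·126283 = 19044 + 505132 = 524176; √524176 = 724.
q = (−138 + 724)/2 = 293, and p = q + 138 = 431.
Check: 293 · 431 = 126283.

293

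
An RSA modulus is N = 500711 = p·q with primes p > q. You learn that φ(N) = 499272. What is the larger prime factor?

φ(n) = (p−1)(q−1) = n − (p+q) + 1, so p + q = 500711 − 499272 + 1 = 1440.
p and q are the roots of t² − 1440t + 500711 = 0.
Discriminant: 1440² − 4·500711 = 2073600 − 2002844 = 70756; √70756 = 266.
q = (1440 − 266)/2 = 587, p = (1440 + 266)/2 = 853.
Check: 587 · 853 = 500711.

853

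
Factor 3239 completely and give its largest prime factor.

79

3239 = 41 · 79
79 is prime.
So 3239 = 41 · 79; the largest prime factor is 79.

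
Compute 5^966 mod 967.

1

5^1 ≡ 5 (mod 967)
5^2 ≡ 5^2 = 25 ≡ 25 (mod 967)
5^4 ≡ 25^2 = 625 ≡ 625 (mod 967)
5^8 ≡ 625^2 = 390625 ≡ 924 (mod 967)
5^16 ≡ 924^2 = 853776 ≡ 882 (mod 967)
5^32 ≡ 882^2 = 777924 ≡ 456 (mod 967)
5^64 ≡ 456^2 = 207936 ≡ 31 (mod 967)
5^128 ≡ 31^2 = 961 ≡ 961 (mod 967)
5^256 ≡ 961^2 = 923521 ≡ 36 (mod 967)
5^512 ≡ 36^2 = 1296 ≡ 329 (mod 967)
966 = 512 + 256 + 128 + 64 + 4 + 2 in binary powers of 2.
So 5^966 ≡ 329 · 36 · 961 · 31 · 625 · 25 ≡ 1 (mod 967).
Since the result is 1, base 5 gives no evidence that 967 is composite.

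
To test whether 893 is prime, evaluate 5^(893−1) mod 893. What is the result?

613

5^1 ≡ 5 (mod 893)
5^2 ≡ 5^2 = 25 ≡ 25 (mod 893)
5^4 ≡ 25^2 = 625 ≡ 625 (mod 893)
5^8 ≡ 625^2 = 390625 ≡ 384 (mod 893)
5^16 ≡ 384^2 = 147456 ≡ 111 (mod 893)
5^32 ≡ 111^2 = 12321 ≡ 712 (mod 893)
5^64 ≡ 712^2 = 506944 ≡ 613 (mod 893)
5^128 ≡ 613^2 = 375769 ≡ 709 (mod 893)
5^256 ≡ 709^2 = 502681 ≡ 815 (mod 893)
5^512 ≡ 815^2 = 664225 ≡ 726 (mod 893)
892 = 512 + 256 + 64 + 32 + 16 + 8 + 4 in binary powers of 2.
So 5^892 ≡ 726 · 815 · 613 · 712 · 111 · 384 · 625 ≡ 613 (mod 893).
Since 613 ≠ 1, base 5 is a Fermat witness: 893 is composite.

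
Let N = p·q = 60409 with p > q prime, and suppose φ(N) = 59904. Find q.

φ(n) = (p−1)(q−1) = n − (p+q) + 1, so p + q = 60409 − 59904 + 1 = 506.
p and q are the roots of t² − 506t + 60409 = 0.
Discriminant: 506² − 4·60409 = 256036 − 241636 = 14400; √14400 = 120.
q = (506 − 120)/2 = 193, p = (506 + 120)/2 = 313.
Check: 193 · 313 = 60409.

193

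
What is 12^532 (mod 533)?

12^1 ≡ 12 (mod 533)
12^2 ≡ 12^2 = 144 ≡ 144 (mod 533)
12^4 ≡ 144^2 = 20736 ≡ 482 (mod 533)
12^8 ≡ 482^2 = 232324 ≡ 469 (mod 533)
12^16 ≡ 469^2 = 219961 ≡ 365 (mod 533)
12^32 ≡ 365^2 = 133225 ≡ 508 (mod 533)
12^64 ≡ 508^2 = 258064 ≡ 92 (mod 533)
12^128 ≡ 92^2 = 8464 ≡ 469 (mod 533)
12^256 ≡ 469^2 = 219961 ≡ 365 (mod 533)
12^512 ≡ 365^2 = 133225 ≡ 508 (mod 533)
532 = 512 + 16 + 4 in binary powers of 2.
So 12^532 ≡ 508 · 365 · 482 ≡ 66 (mod 533).
Since 66 ≠ 1, base 12 is a Fermat witness: 533 is composite.

66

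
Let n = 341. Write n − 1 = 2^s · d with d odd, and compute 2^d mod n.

341 − 1 = 340 = 2^2 · 85, so d = 85.
2^1 ≡ 2 (mod 341)
2^2 ≡ 2^2 = 4 ≡ 4 (mod 341)
2^4 ≡ 4^2 = 16 ≡ 16 (mod 341)
2^8 ≡ 16^2 = 256 ≡ 256 (mod 341)
2^16 ≡ 256^2 = 65536 ≡ 64 (mod 341)
2^32 ≡ 64^2 = 4096 ≡ 4 (mod 341)
2^64 ≡ 4^2 = 16 ≡ 16 (mod 341)
85 = 64 + 16 + 4 + 1 in binary powers of 2.
So 2^85 ≡ 16 · 64 · 16 · 2 ≡ 32 (mod 341).
Squaring chain: 32 → 1; never reaches −1, so base 2 is a Miller–Rabin witness that 341 is composite.

32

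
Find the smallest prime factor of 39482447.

89

39482447 is odd.
Digit sum 41, not divisible by 3.
Ends in 7: not divisible by 5.
7: 39482447 = 7·5640349 + 4
11: 39482447 = 11·3589313 + 4
13: 39482447 = 13·3037111 + 4
17: 39482447 = 17·2322496 + 15
19: 39482447 = 19·2078023 + 10
23: 39482447 = 23·1716628 + 3
29: 39482447 = 29·1361463 + 20
31: 39482447 = 31·1273627 + 10
37: 39482447 = 37·1067093 + 6
41: 39482447 = 41·962986 + 21
43: 39482447 = 43·918196 + 19
47: 39482447 = 47·840052 + 3
53: 39482447 = 53·744951 + 44
59: 39482447 = 59·669194 + 1
61: 39482447 = 61·647253 + 14
67: 39482447 = 67·589290 + 17
71: 39482447 = 71·556090 + 57
73: 39482447 = 73·540855 + 32
79: 39482447 = 79·499777 + 64
83: 39482447 = 83·475692 + 11
89: 39482447 = 89·443623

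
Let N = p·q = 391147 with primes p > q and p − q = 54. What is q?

599

Since p = q + 54, we have 391147 = q(q + 54), so q² + 54q − 391147 = 0.
Discriminant: 54² + 4·391147 = 2916 + 1564588 = 1567504; √1567504 = 1252.
q = (−54 + 1252)/2 = 599, and p = q + 54 = 653.
Check: 599 · 653 = 391147.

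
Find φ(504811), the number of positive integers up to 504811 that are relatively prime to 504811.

475308

Factor: 504811 = 19 · 163^2.
φ(504811) = (19−1) · 163^1·(163−1) = 18 · 26406 = 475308.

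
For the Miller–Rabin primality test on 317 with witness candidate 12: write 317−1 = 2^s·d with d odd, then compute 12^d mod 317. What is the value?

114

317 − 1 = 316 = 2^2 · 79, so d = 79.
12^1 ≡ 12 (mod 317)
12^2 ≡ 12^2 = 144 ≡ 144 (mod 317)
12^4 ≡ 144^2 = 20736 ≡ 131 (mod 317)
12^8 ≡ 131^2 = 17161 ≡ 43 (mod 317)
12^16 ≡ 43^2 = 1849 ≡ 264 (mod 317)
12^32 ≡ 264^2 = 69696 ≡ 273 (mod 317)
12^64 ≡ 273^2 = 74529 ≡ 34 (mod 317)
79 = 64 + 8 + 4 + 2 + 1 in binary powers of 2.
So 12^79 ≡ 34 · 43 · 131 · 144 · 12 ≡ 114 (mod 317).
Squaring chain: 114 → 316; reaches −1, so base 12 does not prove 317 composite.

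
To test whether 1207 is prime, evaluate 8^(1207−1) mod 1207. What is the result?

8^1 ≡ 8 (mod 1207)
8^2 ≡ 8^2 = 64 ≡ 64 (mod 1207)
8^4 ≡ 64^2 = 4096 ≡ 475 (mod 1207)
8^8 ≡ 475^2 = 225625 ≡ 1123 (mod 1207)
8^16 ≡ 1123^2 = 1261129 ≡ 1021 (mod 1207)
8^32 ≡ 1021^2 = 1042441 ≡ 800 (mod 1207)
8^64 ≡ 800^2 = 640000 ≡ 290 (mod 1207)
8^128 ≡ 290^2 = 84100 ≡ 817 (mod 1207)
8^256 ≡ 817^2 = 667489 ≡ 18 (mod 1207)
8^512 ≡ 18^2 = 324 ≡ 324 (mod 1207)
8^1024 ≡ 324^2 = 104976 ≡ 1174 (mod 1207)
1206 = 1024 + 128 + 32 + 16 + 4 + 2 in binary powers of 2.
So 8^1206 ≡ 1174 · 817 · 800 · 1021 · 475 · 64 ≡ 1092 (mod 1207).
Since 1092 ≠ 1, base 8 is a Fermat witness: 1207 is composite.

1092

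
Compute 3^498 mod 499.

1

3^1 ≡ 3 (mod 499)
3^2 ≡ 3^2 = 9 ≡ 9 (mod 499)
3^4 ≡ 9^2 = 81 ≡ 81 (mod 499)
3^8 ≡ 81^2 = 6561 ≡ 74 (mod 499)
3^16 ≡ 74^2 = 5476 ≡ 486 (mod 499)
3^32 ≡ 486^2 = 236196 ≡ 169 (mod 499)
3^64 ≡ 169^2 = 28561 ≡ 118 (mod 499)
3^128 ≡ 118^2 = 13924 ≡ 451 (mod 499)
3^256 ≡ 451^2 = 203401 ≡ 308 (mod 499)
498 = 256 + 128 + 64 + 32 + 16 + 2 in binary powers of 2.
So 3^498 ≡ 308 · 451 · 118 · 169 · 486 · 9 ≡ 1 (mod 499).
Since the result is 1, base 3 gives no evidence that 499 is composite.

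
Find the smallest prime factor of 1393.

7

1393 is odd.
Digit sum 16, not divisible by 3.
Ends in 3: not divisible by 5.
7: 1393 = 7·199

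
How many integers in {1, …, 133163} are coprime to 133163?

125280

Factor: 133163 = 37 · 59 · 61.
φ(133163) = (37−1) · (59−1) · (61−1) = 36 · 58 · 60 = 125280.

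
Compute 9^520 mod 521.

9^1 ≡ 9 (mod 521)
9^2 ≡ 9^2 = 81 ≡ 81 (mod 521)
9^4 ≡ 81^2 = 6561 ≡ 309 (mod 521)
9^8 ≡ 309^2 = 95481 ≡ 138 (mod 521)
9^16 ≡ 138^2 = 19044 ≡ 288 (mod 521)
9^32 ≡ 288^2 = 82944 ≡ 105 (mod 521)
9^64 ≡ 105^2 = 11025 ≡ 84 (mod 521)
9^128 ≡ 84^2 = 7056 ≡ 283 (mod 521)
9^256 ≡ 283^2 = 80089 ≡ 376 (mod 521)
9^512 ≡ 376^2 = 141376 ≡ 185 (mod 521)
520 = 512 + 8 in binary powers of 2.
So 9^520 ≡ 185 · 138 ≡ 1 (mod 521).
Since the result is 1, base 9 gives no evidence that 521 is composite.

1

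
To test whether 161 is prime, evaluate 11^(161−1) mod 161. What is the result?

11^1 ≡ 11 (mod 161)
11^2 ≡ 11^2 = 121 ≡ 121 (mod 161)
11^4 ≡ 121^2 = 14641 ≡ 151 (mod 161)
11^8 ≡ 151^2 = 22801 ≡ 100 (mod 161)
11^16 ≡ 100^2 = 10000 ≡ 18 (mod 161)
11^32 ≡ 18^2 = 324 ≡ 2 (mod 161)
11^64 ≡ 2^2 = 4 ≡ 4 (mod 161)
11^128 ≡ 4^2 = 16 ≡ 16 (mod 161)
160 = 128 + 32 in binary powers of 2.
So 11^160 ≡ 16 · 2 ≡ 32 (mod 161).
Since 32 ≠ 1, base 11 is a Fermat witness: 161 is composite.

32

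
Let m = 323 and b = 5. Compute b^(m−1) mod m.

263

5^1 ≡ 5 (mod 323)
5^2 ≡ 5^2 = 25 ≡ 25 (mod 323)
5^4 ≡ 25^2 = 625 ≡ 302 (mod 323)
5^8 ≡ 302^2 = 91204 ≡ 118 (mod 323)
5^16 ≡ 118^2 = 13924 ≡ 35 (mod 323)
5^32 ≡ 35^2 = 1225 ≡ 256 (mod 323)
5^64 ≡ 256^2 = 65536 ≡ 290 (mod 323)
5^128 ≡ 290^2 = 84100 ≡ 120 (mod 323)
5^256 ≡ 120^2 = 14400 ≡ 188 (mod 323)
322 = 256 + 64 + 2 in binary powers of 2.
So 5^322 ≡ 188 · 290 · 25 ≡ 263 (mod 323).
Since 263 ≠ 1, base 5 is a Fermat witness: 323 is composite.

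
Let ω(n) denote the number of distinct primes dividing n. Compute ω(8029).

8029 = 7 · 1147
1147 = 31 · 37
8029 = 7 · 31 · 37, which has 3 distinct prime factors.

3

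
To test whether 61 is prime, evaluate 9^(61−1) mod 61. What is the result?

1

9^1 ≡ 9 (mod 61)
9^2 ≡ 9^2 = 81 ≡ 20 (mod 61)
9^4 ≡ 20^2 = 400 ≡ 34 (mod 61)
9^8 ≡ 34^2 = 1156 ≡ 58 (mod 61)
9^16 ≡ 58^2 = 3364 ≡ 9 (mod 61)
9^32 ≡ 9^2 = 81 ≡ 20 (mod 61)
60 = 32 + 16 + 8 + 4 in binary powers of 2.
So 9^60 ≡ 20 · 9 · 58 · 34 ≡ 1 (mod 61).
Since the result is 1, base 9 gives no evidence that 61 is composite.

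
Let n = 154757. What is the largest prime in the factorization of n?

154757 = 43 · 3599
3599 = 59 · 61
61 is prime.
So 154757 = 43 · 59 · 61; the largest prime factor is 61.

61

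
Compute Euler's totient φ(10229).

Factor: 10229 = 53 · 193.
φ(10229) = (53−1) · (193−1) = 52 · 192 = 9984.

9984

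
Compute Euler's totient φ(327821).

Factor: 327821 = 13 · 151 · 167.
φ(327821) = (13−1) · (151−1) · (167−1) = 12 · 150 · 166 = 298800.

298800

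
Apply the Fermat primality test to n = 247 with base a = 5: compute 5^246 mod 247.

220

5^1 ≡ 5 (mod 247)
5^2 ≡ 5^2 = 25 ≡ 25 (mod 247)
5^4 ≡ 25^2 = 625 ≡ 131 (mod 247)
5^8 ≡ 131^2 = 17161 ≡ 118 (mod 247)
5^16 ≡ 118^2 = 13924 ≡ 92 (mod 247)
5^32 ≡ 92^2 = 8464 ≡ 66 (mod 247)
5^64 ≡ 66^2 = 4356 ≡ 157 (mod 247)
5^128 ≡ 157^2 = 24649 ≡ 196 (mod 247)
246 = 128 + 64 + 32 + 16 + 4 + 2 in binary powers of 2.
So 5^246 ≡ 196 · 157 · 66 · 92 · 131 · 25 ≡ 220 (mod 247).
Since 220 ≠ 1, base 5 is a Fermat witness: 247 is composite.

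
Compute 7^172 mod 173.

7^1 ≡ 7 (mod 173)
7^2 ≡ 7^2 = 49 ≡ 49 (mod 173)
7^4 ≡ 49^2 = 2401 ≡ 152 (mod 173)
7^8 ≡ 152^2 = 23104 ≡ 95 (mod 173)
7^16 ≡ 95^2 = 9025 ≡ 29 (mod 173)
7^32 ≡ 29^2 = 841 ≡ 149 (mod 173)
7^64 ≡ 149^2 = 22201 ≡ 57 (mod 173)
7^128 ≡ 57^2 = 3249 ≡ 135 (mod 173)
172 = 128 + 32 + 8 + 4 in binary powers of 2.
So 7^172 ≡ 135 · 149 · 95 · 152 ≡ 1 (mod 173).
Since the result is 1, base 7 gives no evidence that 173 is composite.

1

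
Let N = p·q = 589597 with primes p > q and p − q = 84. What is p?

811

Since p = q + 84, we have 589597 = q(q + 84), so q² + 84q − 589597 = 0.
Discriminant: 84² + 4·589597 = 7056 + 2358388 = 2365444; √2365444 = 1538.
q = (−84 + 1538)/2 = 727, and p = q + 84 = 811.
Check: 727 · 811 = 589597.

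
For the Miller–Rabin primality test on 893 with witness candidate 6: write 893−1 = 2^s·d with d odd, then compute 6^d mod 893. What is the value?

893 − 1 = 892 = 2^2 · 223, so d = 223.
6^1 ≡ 6 (mod 893)
6^2 ≡ 6^2 = 36 ≡ 36 (mod 893)
6^4 ≡ 36^2 = 1296 ≡ 403 (mod 893)
6^8 ≡ 403^2 = 162409 ≡ 776 (mod 893)
6^16 ≡ 776^2 = 602176 ≡ 294 (mod 893)
6^32 ≡ 294^2 = 86436 ≡ 708 (mod 893)
6^64 ≡ 708^2 = 501264 ≡ 291 (mod 893)
6^128 ≡ 291^2 = 84681 ≡ 739 (mod 893)
223 = 128 + 64 + 16 + 8 + 4 + 2 + 1 in binary powers of 2.
So 6^223 ≡ 739 · 291 · 294 · 776 · 403 · 36 · 6 ≡ 294 (mod 893).
Squaring chain: 294 → 708; never reaches −1, so base 6 is a Miller–Rabin witness that 893 is composite.

294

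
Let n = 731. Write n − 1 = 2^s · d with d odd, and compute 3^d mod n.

233

731 − 1 = 730 = 2^1 · 365, so d = 365.
3^1 ≡ 3 (mod 731)
3^2 ≡ 3^2 = 9 ≡ 9 (mod 731)
3^4 ≡ 9^2 = 81 ≡ 81 (mod 731)
3^8 ≡ 81^2 = 6561 ≡ 713 (mod 731)
3^16 ≡ 713^2 = 508369 ≡ 324 (mod 731)
3^32 ≡ 324^2 = 104976 ≡ 443 (mod 731)
3^64 ≡ 443^2 = 196249 ≡ 341 (mod 731)
3^128 ≡ 341^2 = 116281 ≡ 52 (mod 731)
3^256 ≡ 52^2 = 2704 ≡ 511 (mod 731)
365 = 256 + 64 + 32 + 8 + 4 + 1 in binary powers of 2.
So 3^365 ≡ 511 · 341 · 443 · 713 · 81 · 3 ≡ 233 (mod 731).
Squaring chain: 233; never reaches −1, so base 3 is a Miller–Rabin witness that 731 is composite.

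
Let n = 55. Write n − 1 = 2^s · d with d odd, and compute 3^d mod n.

55 − 1 = 54 = 2^1 · 27, so d = 27.
3^1 ≡ 3 (mod 55)
3^2 ≡ 3^2 = 9 ≡ 9 (mod 55)
3^4 ≡ 9^2 = 81 ≡ 26 (mod 55)
3^8 ≡ 26^2 = 676 ≡ 16 (mod 55)
3^16 ≡ 16^2 = 256 ≡ 36 (mod 55)
27 = 16 + 8 + 2 + 1 in binary powers of 2.
So 3^27 ≡ 36 · 16 · 9 · 3 ≡ 42 (mod 55).
Squaring chain: 42; never reaches −1, so base 3 is a Miller–Rabin witness that 55 is composite.

42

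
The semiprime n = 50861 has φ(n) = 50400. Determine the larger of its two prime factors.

281

φ(n) = (p−1)(q−1) = n − (p+q) + 1, so p + q = 50861 − 50400 + 1 = 462.
p and q are the roots of t² − 462t + 50861 = 0.
Discriminant: 462² − 4·50861 = 213444 − 203444 = 10000; √10000 = 100.
q = (462 − 100)/2 = 181, p = (462 + 100)/2 = 281.
Check: 181 · 281 = 50861.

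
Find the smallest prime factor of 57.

57 is odd.
Digit sum 12, divisible by 3.

3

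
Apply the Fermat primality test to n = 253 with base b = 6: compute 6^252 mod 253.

234

6^1 ≡ 6 (mod 253)
6^2 ≡ 6^2 = 36 ≡ 36 (mod 253)
6^4 ≡ 36^2 = 1296 ≡ 31 (mod 253)
6^8 ≡ 31^2 = 961 ≡ 202 (mod 253)
6^16 ≡ 202^2 = 40804 ≡ 71 (mod 253)
6^32 ≡ 71^2 = 5041 ≡ 234 (mod 253)
6^64 ≡ 234^2 = 54756 ≡ 108 (mod 253)
6^128 ≡ 108^2 = 11664 ≡ 26 (mod 253)
252 = 128 + 64 + 32 + 16 + 8 + 4 in binary powers of 2.
So 6^252 ≡ 26 · 108 · 234 · 71 · 202 · 31 ≡ 234 (mod 253).
Since 234 ≠ 1, base 6 is a Fermat witness: 253 is composite.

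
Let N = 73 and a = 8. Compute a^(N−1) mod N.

1

8^1 ≡ 8 (mod 73)
8^2 ≡ 8^2 = 64 ≡ 64 (mod 73)
8^4 ≡ 64^2 = 4096 ≡ 8 (mod 73)
8^8 ≡ 8^2 = 64 ≡ 64 (mod 73)
8^16 ≡ 64^2 = 4096 ≡ 8 (mod 73)
8^32 ≡ 8^2 = 64 ≡ 64 (mod 73)
8^64 ≡ 64^2 = 4096 ≡ 8 (mod 73)
72 = 64 + 8 in binary powers of 2.
So 8^72 ≡ 8 · 64 ≡ 1 (mod 73).
Since the result is 1, base 8 gives no evidence that 73 is composite.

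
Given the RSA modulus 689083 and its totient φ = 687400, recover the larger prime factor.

983

φ(n) = (p−1)(q−1) = n − (p+q) + 1, so p + q = 689083 − 687400 + 1 = 1684.
p and q are the roots of t² − 1684t + 689083 = 0.
Discriminant: 1684² − 4·689083 = 2835856 − 2756332 = 79524; √79524 = 282.
q = (1684 − 282)/2 = 701, p = (1684 + 282)/2 = 983.
Check: 701 · 983 = 689083.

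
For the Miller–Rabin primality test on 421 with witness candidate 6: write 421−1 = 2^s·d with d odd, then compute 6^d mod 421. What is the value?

421 − 1 = 420 = 2^2 · 105, so d = 105.
6^1 ≡ 6 (mod 421)
6^2 ≡ 6^2 = 36 ≡ 36 (mod 421)
6^4 ≡ 36^2 = 1296 ≡ 33 (mod 421)
6^8 ≡ 33^2 = 1089 ≡ 247 (mod 421)
6^16 ≡ 247^2 = 61009 ≡ 385 (mod 421)
6^32 ≡ 385^2 = 148225 ≡ 33 (mod 421)
6^64 ≡ 33^2 = 1089 ≡ 247 (mod 421)
105 = 64 + 32 + 8 + 1 in binary powers of 2.
So 6^105 ≡ 247 · 33 · 247 · 6 ≡ 29 (mod 421).
Squaring chain: 29 → 420; reaches −1, so base 6 does not prove 421 composite.

29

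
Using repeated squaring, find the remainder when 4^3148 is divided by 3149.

3138

4^1 ≡ 4 (mod 3149)
4^2 ≡ 4^2 = 16 ≡ 16 (mod 3149)
4^4 ≡ 16^2 = 256 ≡ 256 (mod 3149)
4^8 ≡ 256^2 = 65536 ≡ 2556 (mod 3149)
4^16 ≡ 2556^2 = 6533136 ≡ 2110 (mod 3149)
4^32 ≡ 2110^2 = 4452100 ≡ 2563 (mod 3149)
4^64 ≡ 2563^2 = 6568969 ≡ 155 (mod 3149)
4^128 ≡ 155^2 = 24025 ≡ 1982 (mod 3149)
4^256 ≡ 1982^2 = 3928324 ≡ 1521 (mod 3149)
4^512 ≡ 1521^2 = 2313441 ≡ 2075 (mod 3149)
4^1024 ≡ 2075^2 = 4305625 ≡ 942 (mod 3149)
4^2048 ≡ 942^2 = 887364 ≡ 2495 (mod 3149)
3148 = 2048 + 1024 + 64 + 8 + 4 in binary powers of 2.
So 4^3148 ≡ 2495 · 942 · 155 · 2556 · 256 ≡ 3138 (mod 3149).
Since 3138 ≠ 1, base 4 is a Fermat witness: 3149 is composite.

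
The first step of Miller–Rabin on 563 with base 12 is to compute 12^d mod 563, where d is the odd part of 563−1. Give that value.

1

563 − 1 = 562 = 2^1 · 281, so d = 281.
12^1 ≡ 12 (mod 563)
12^2 ≡ 12^2 = 144 ≡ 144 (mod 563)
12^4 ≡ 144^2 = 20736 ≡ 468 (mod 563)
12^8 ≡ 468^2 = 219024 ≡ 17 (mod 563)
12^16 ≡ 17^2 = 289 ≡ 289 (mod 563)
12^32 ≡ 289^2 = 83521 ≡ 197 (mod 563)
12^64 ≡ 197^2 = 38809 ≡ 525 (mod 563)
12^128 ≡ 525^2 = 275625 ≡ 318 (mod 563)
12^256 ≡ 318^2 = 101124 ≡ 347 (mod 563)
281 = 256 + 16 + 8 + 1 in binary powers of 2.
So 12^281 ≡ 347 · 289 · 17 · 12 ≡ 1 (mod 563).
Since 12^d ≡ 1 (mod 563), base 12 does not prove 563 composite.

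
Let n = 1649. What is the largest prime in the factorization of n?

97

1649 = 17 · 97
97 is prime.
So 1649 = 17 · 97; the largest prime factor is 97.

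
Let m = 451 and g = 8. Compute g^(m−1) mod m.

8^1 ≡ 8 (mod 451)
8^2 ≡ 8^2 = 64 ≡ 64 (mod 451)
8^4 ≡ 64^2 = 4096 ≡ 37 (mod 451)
8^8 ≡ 37^2 = 1369 ≡ 16 (mod 451)
8^16 ≡ 16^2 = 256 ≡ 256 (mod 451)
8^32 ≡ 256^2 = 65536 ≡ 141 (mod 451)
8^64 ≡ 141^2 = 19881 ≡ 37 (mod 451)
8^128 ≡ 37^2 = 1369 ≡ 16 (mod 451)
8^256 ≡ 16^2 = 256 ≡ 256 (mod 451)
450 = 256 + 128 + 64 + 2 in binary powers of 2.
So 8^450 ≡ 256 · 16 · 37 · 64 ≡ 122 (mod 451).
Since 122 ≠ 1, base 8 is a Fermat witness: 451 is composite.

122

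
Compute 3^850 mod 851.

3^1 ≡ 3 (mod 851)
3^2 ≡ 3^2 = 9 ≡ 9 (mod 851)
3^4 ≡ 9^2 = 81 ≡ 81 (mod 851)
3^8 ≡ 81^2 = 6561 ≡ 604 (mod 851)
3^16 ≡ 604^2 = 364816 ≡ 588 (mod 851)
3^32 ≡ 588^2 = 345744 ≡ 238 (mod 851)
3^64 ≡ 238^2 = 56644 ≡ 478 (mod 851)
3^128 ≡ 478^2 = 228484 ≡ 416 (mod 851)
3^256 ≡ 416^2 = 173056 ≡ 303 (mod 851)
3^512 ≡ 303^2 = 91809 ≡ 752 (mod 851)
850 = 512 + 256 + 64 + 16 + 2 in binary powers of 2.
So 3^850 ≡ 752 · 303 · 478 · 588 · 9 ≡ 303 (mod 851).
Since 303 ≠ 1, base 3 is a Fermat witness: 851 is composite.

303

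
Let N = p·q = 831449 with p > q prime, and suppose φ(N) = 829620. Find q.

φ(n) = (p−1)(q−1) = n − (p+q) + 1, so p + q = 831449 − 829620 + 1 = 1830.
p and q are the roots of t² − 1830t + 831449 = 0.
Discriminant: 1830² − 4·831449 = 3348900 − 3325796 = 23104; √23104 = 152.
q = (1830 − 152)/2 = 839, p = (1830 + 152)/2 = 991.
Check: 839 · 991 = 831449.

839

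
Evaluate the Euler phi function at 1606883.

Factor: 1606883 = 47 · 179 · 191.
φ(1606883) = (47−1) · (179−1) · (191−1) = 46 · 178 · 190 = 1555720.

1555720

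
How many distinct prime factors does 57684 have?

57684 = 2^2 · 14421
14421 = 3 · 4807
4807 = 11 · 437
437 = 19 · 23
57684 = 2^2 · 3 · 11 · 19 · 23, which has 5 distinct prime factors.

5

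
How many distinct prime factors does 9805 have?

9805 = 5 · 1961
1961 = 37 · 53
9805 = 5 · 37 · 53, which has 3 distinct prime factors.

3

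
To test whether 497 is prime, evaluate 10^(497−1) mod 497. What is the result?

249

10^1 ≡ 10 (mod 497)
10^2 ≡ 10^2 = 100 ≡ 100 (mod 497)
10^4 ≡ 100^2 = 10000 ≡ 60 (mod 497)
10^8 ≡ 60^2 = 3600 ≡ 121 (mod 497)
10^16 ≡ 121^2 = 14641 ≡ 228 (mod 497)
10^32 ≡ 228^2 = 51984 ≡ 296 (mod 497)
10^64 ≡ 296^2 = 87616 ≡ 144 (mod 497)
10^128 ≡ 144^2 = 20736 ≡ 359 (mod 497)
10^256 ≡ 359^2 = 128881 ≡ 158 (mod 497)
496 = 256 + 128 + 64 + 32 + 16 in binary powers of 2.
So 10^496 ≡ 158 · 359 · 144 · 296 · 228 ≡ 249 (mod 497).
Since 249 ≠ 1, base 10 is a Fermat witness: 497 is composite.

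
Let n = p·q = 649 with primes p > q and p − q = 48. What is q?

Since p = q + 48, we have 649 = q(q + 48), so q² + 48q − 649 = 0.
Discriminant: 48² + 4·649 = 2304 + 2596 = 4900; √4900 = 70.
q = (−48 + 70)/2 = 11, and p = q + 48 = 59.
Check: 11 · 59 = 649.

11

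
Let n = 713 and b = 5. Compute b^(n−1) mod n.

5^1 ≡ 5 (mod 713)
5^2 ≡ 5^2 = 25 ≡ 25 (mod 713)
5^4 ≡ 25^2 = 625 ≡ 625 (mod 713)
5^8 ≡ 625^2 = 390625 ≡ 614 (mod 713)
5^16 ≡ 614^2 = 376996 ≡ 532 (mod 713)
5^32 ≡ 532^2 = 283024 ≡ 676 (mod 713)
5^64 ≡ 676^2 = 456976 ≡ 656 (mod 713)
5^128 ≡ 656^2 = 430336 ≡ 397 (mod 713)
5^256 ≡ 397^2 = 157609 ≡ 36 (mod 713)
5^512 ≡ 36^2 = 1296 ≡ 583 (mod 713)
712 = 512 + 128 + 64 + 8 in binary powers of 2.
So 5^712 ≡ 583 · 397 · 656 · 614 ≡ 315 (mod 713).
Since 315 ≠ 1, base 5 is a Fermat witness: 713 is composite.

315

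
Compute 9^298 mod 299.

9

9^1 ≡ 9 (mod 299)
9^2 ≡ 9^2 = 81 ≡ 81 (mod 299)
9^4 ≡ 81^2 = 6561 ≡ 282 (mod 299)
9^8 ≡ 282^2 = 79524 ≡ 289 (mod 299)
9^16 ≡ 289^2 = 83521 ≡ 100 (mod 299)
9^32 ≡ 100^2 = 10000 ≡ 133 (mod 299)
9^64 ≡ 133^2 = 17689 ≡ 48 (mod 299)
9^128 ≡ 48^2 = 2304 ≡ 211 (mod 299)
9^256 ≡ 211^2 = 44521 ≡ 269 (mod 299)
298 = 256 + 32 + 8 + 2 in binary powers of 2.
So 9^298 ≡ 269 · 133 · 289 · 81 ≡ 9 (mod 299).
Since 9 ≠ 1, base 9 is a Fermat witness: 299 is composite.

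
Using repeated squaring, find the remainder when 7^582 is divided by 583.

7^1 ≡ 7 (mod 583)
7^2 ≡ 7^2 = 49 ≡ 49 (mod 583)
7^4 ≡ 49^2 = 2401 ≡ 69 (mod 583)
7^8 ≡ 69^2 = 4761 ≡ 97 (mod 583)
7^16 ≡ 97^2 = 9409 ≡ 81 (mod 583)
7^32 ≡ 81^2 = 6561 ≡ 148 (mod 583)
7^64 ≡ 148^2 = 21904 ≡ 333 (mod 583)
7^128 ≡ 333^2 = 110889 ≡ 119 (mod 583)
7^256 ≡ 119^2 = 14161 ≡ 169 (mod 583)
7^512 ≡ 169^2 = 28561 ≡ 577 (mod 583)
582 = 512 + 64 + 4 + 2 in binary powers of 2.
So 7^582 ≡ 577 · 333 · 69 · 49 ≡ 566 (mod 583).
Since 566 ≠ 1, base 7 is a Fermat witness: 583 is composite.

566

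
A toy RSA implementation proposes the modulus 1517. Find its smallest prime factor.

37

1517 is odd.
Digit sum 14, not divisible by 3.
Ends in 7: not divisible by 5.
7: 1517 = 7·216 + 5
11: 1517 = 11·137 + 10
13: 1517 = 13·116 + 9
17: 1517 = 17·89 + 4
19: 1517 = 19·79 + 16
23: 1517 = 23·65 + 22
29: 1517 = 29·52 + 9
31: 1517 = 31·48 + 29
37: 1517 = 37·41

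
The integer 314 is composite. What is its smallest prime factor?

314 is even: 2 divides it.

2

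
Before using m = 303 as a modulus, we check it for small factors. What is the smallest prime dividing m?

3

303 is odd.
Digit sum 6, divisible by 3.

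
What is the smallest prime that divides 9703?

31

9703 is odd.
Digit sum 19, not divisible by 3.
Ends in 3: not divisible by 5.
7: 9703 = 7·1386 + 1
11: 9703 = 11·882 + 1
13: 9703 = 13·746 + 5
17: 9703 = 17·570 + 13
19: 9703 = 19·510 + 13
23: 9703 = 23·421 + 20
29: 9703 = 29·334 + 17
31: 9703 = 31·313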